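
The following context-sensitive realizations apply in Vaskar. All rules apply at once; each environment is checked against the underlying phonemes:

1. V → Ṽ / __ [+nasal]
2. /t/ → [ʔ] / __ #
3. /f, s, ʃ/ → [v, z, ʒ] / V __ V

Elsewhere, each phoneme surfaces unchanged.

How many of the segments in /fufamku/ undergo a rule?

Segments that undergo a rule: /f/ → [v] (rule 3); /a/ → [ã] (rule 1).
All other segments surface unchanged.

2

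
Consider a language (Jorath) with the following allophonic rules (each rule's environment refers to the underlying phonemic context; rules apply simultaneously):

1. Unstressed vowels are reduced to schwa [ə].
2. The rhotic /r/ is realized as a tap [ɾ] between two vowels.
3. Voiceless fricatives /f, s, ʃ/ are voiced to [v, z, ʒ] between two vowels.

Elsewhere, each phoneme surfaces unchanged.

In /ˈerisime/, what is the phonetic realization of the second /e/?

[ə]

/e/ — word-final, in an unstressed syllable — surfaces as [ə] (rule 1).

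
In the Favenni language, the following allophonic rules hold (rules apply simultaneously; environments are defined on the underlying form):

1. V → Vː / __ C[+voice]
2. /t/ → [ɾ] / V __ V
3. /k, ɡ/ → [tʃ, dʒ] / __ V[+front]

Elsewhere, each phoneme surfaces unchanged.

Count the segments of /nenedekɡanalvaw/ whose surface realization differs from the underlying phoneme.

5

Segments that undergo a rule: /e/ → [eː] (rule 1); /e/ → [eː] (rule 1); /a/ → [aː] (rule 1); /a/ → [aː] (rule 1); /a/ → [aː] (rule 1).
All other segments surface unchanged.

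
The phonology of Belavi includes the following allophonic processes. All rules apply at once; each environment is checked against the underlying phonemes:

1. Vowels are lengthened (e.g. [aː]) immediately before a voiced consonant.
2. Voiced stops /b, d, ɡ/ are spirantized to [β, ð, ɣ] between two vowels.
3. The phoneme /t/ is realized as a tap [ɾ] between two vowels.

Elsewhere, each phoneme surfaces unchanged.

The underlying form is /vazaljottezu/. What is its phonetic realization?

[vaːzaːljotteːzu]

/a/ — between /v/ and /z/, before a voiced consonant — surfaces as [aː] (rule 1).
/a/ meets the environment for rule 1 (before a voiced consonant) → [aː].
/o/ — between /j/ and /t/; rule 1 does not apply here → [o].
/t/ — between /o/ and /t/; rule 3 does not apply here → [t].
/t/ (between /t/ and /e/): rule 3 targets it, but not between two vowels → unchanged [t].
/e/ (between /t/ and /z/): before a voiced consonant, so rule 1 applies → [eː].
/u/ (word-final) fails the environment for rule 1, so it stays [u].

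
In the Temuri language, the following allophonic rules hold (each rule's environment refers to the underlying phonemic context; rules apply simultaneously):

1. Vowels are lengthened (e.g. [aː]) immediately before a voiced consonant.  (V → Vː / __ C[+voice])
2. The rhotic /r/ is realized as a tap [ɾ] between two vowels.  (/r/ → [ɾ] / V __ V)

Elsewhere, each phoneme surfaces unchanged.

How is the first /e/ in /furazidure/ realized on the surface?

[e]

/e/ — word-final; rule 1 does not apply here → [e].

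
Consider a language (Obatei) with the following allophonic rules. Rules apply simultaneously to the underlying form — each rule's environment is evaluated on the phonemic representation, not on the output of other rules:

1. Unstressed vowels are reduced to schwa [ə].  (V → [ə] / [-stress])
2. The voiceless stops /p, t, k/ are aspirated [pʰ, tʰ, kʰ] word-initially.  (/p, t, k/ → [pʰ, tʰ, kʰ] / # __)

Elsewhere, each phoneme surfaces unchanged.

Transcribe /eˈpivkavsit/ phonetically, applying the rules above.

/e/ (word-initial) occurs in an unstressed syllable → [ə] by rule 1.
/p/ (between /e/ and /i/): rule 2 targets it, but not word-initially → unchanged [p].
/i/ — between /p/ and /v/; rule 1 does not apply here → [i].
/v/ stays [v].
/k/ (between /v/ and /a/): rule 2 targets it, but not word-initially → unchanged [k].
/a/ meets the environment for rule 1 (in an unstressed syllable) → [ə].
/v/ — not in any rule's target class → [v].
/s/ stays [s].
/i/ (between /s/ and /t/) occurs in an unstressed syllable → [ə] by rule 1.
/t/ — word-final; rule 2 does not apply here → [t].

[əˈpivkəvsət]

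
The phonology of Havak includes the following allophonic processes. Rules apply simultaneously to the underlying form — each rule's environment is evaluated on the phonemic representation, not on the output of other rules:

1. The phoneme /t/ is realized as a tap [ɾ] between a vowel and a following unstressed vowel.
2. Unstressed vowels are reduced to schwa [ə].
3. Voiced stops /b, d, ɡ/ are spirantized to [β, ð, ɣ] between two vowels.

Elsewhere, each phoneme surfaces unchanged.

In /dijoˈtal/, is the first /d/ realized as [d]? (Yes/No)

/d/ (word-initial) fails the environment for rule 3, so it stays [d].
The actual realization is [d], which matches [d].

Yes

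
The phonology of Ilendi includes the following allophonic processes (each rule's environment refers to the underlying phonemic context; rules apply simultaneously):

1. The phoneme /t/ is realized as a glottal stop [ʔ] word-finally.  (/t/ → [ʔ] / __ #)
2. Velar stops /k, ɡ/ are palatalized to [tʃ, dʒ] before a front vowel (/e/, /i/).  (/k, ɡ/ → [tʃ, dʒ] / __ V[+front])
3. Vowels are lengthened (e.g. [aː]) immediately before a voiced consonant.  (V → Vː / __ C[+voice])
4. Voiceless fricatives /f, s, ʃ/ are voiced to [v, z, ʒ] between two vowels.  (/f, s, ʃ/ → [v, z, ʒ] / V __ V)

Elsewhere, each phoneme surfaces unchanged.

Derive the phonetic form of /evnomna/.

[eːvnoːmna]

/e/ — word-initial, before a voiced consonant — surfaces as [eː] (rule 3).
/o/ (between /n/ and /m/): before a voiced consonant, so rule 3 applies → [oː].
/a/ (word-final) fails the environment for rule 3, so it stays [a].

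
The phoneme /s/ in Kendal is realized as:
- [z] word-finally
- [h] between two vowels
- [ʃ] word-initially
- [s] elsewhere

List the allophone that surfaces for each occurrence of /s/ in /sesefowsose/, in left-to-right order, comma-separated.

[ʃ], [h], [s], [h]

Occurrence 1 (position 1): word-initially → [ʃ].
Occurrence 2 (position 3): between two vowels → [h].
Occurrence 3 (position 8): no conditioning environment matches → elsewhere allophone [s].
Occurrence 4 (position 10): between two vowels → [h].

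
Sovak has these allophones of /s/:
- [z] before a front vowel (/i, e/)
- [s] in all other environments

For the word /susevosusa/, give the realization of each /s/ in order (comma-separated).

[s], [z], [s], [s]

Occurrence 1 (position 1): no conditioning environment matches → elsewhere allophone [s].
Occurrence 2 (position 3): before a front vowel (/i, e/) → [z].
Occurrence 3 (position 7): no conditioning environment matches → elsewhere allophone [s].
Occurrence 4 (position 9): no conditioning environment matches → elsewhere allophone [s].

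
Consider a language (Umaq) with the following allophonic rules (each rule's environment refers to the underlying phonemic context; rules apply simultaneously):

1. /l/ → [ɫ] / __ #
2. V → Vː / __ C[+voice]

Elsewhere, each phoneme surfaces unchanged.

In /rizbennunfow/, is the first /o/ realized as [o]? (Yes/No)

/o/ (between /f/ and /w/) occurs before a voiced consonant → [oː] by rule 2.
The actual realization is [oː], not [o].

No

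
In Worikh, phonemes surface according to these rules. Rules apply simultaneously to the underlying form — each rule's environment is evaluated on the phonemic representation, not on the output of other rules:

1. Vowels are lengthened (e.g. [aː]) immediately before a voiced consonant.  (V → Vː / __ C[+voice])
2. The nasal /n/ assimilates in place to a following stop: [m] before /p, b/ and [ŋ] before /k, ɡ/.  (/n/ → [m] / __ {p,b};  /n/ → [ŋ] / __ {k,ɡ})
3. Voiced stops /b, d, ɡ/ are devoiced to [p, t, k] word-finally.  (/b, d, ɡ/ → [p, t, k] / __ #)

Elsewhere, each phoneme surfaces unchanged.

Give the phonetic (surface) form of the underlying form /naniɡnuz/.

/n/ (word-initial) is in the target of rule 2 but the environment (before a labial or velar stop) is not met → [n].
/a/ (between /n/ and /n/) occurs before a voiced consonant → [aː] by rule 1.
/n/ — between /a/ and /i/; rule 2 does not apply here → [n].
/i/ — between /n/ and /ɡ/, before a voiced consonant — surfaces as [iː] (rule 1).
/ɡ/ — between /i/ and /n/; rule 3 does not apply here → [ɡ].
/n/ (between /ɡ/ and /u/): rule 2 targets it, but not before a labial or velar stop → unchanged [n].
/u/ (between /n/ and /z/) occurs before a voiced consonant → [uː] by rule 1.
/z/ (word-final) is unaffected → [z].

[naːniːɡnuːz]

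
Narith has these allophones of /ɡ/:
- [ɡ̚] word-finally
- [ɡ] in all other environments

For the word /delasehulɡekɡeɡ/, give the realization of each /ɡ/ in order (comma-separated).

Occurrence 1 (position 10): no conditioning environment matches → elsewhere allophone [ɡ].
Occurrence 2 (position 13): no conditioning environment matches → elsewhere allophone [ɡ].
Occurrence 3 (position 15): word-finally → [ɡ̚].

[ɡ], [ɡ], [ɡ̚]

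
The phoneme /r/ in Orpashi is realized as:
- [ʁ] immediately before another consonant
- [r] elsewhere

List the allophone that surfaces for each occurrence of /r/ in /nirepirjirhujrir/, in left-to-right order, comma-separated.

[r], [ʁ], [ʁ], [r], [r]

Occurrence 1 (position 3): no conditioning environment matches → elsewhere allophone [r].
Occurrence 2 (position 7): immediately before another consonant → [ʁ].
Occurrence 3 (position 10): immediately before another consonant → [ʁ].
Occurrence 4 (position 14): no conditioning environment matches → elsewhere allophone [r].
Occurrence 5 (position 16): no conditioning environment matches → elsewhere allophone [r].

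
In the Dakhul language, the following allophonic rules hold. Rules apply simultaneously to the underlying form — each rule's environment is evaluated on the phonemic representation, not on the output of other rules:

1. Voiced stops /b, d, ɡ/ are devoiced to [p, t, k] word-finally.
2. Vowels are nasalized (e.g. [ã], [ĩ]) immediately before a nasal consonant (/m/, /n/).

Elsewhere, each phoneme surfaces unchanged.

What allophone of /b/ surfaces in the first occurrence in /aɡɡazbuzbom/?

/b/ — between /z/ and /u/; rule 1 does not apply here → [b].

[b]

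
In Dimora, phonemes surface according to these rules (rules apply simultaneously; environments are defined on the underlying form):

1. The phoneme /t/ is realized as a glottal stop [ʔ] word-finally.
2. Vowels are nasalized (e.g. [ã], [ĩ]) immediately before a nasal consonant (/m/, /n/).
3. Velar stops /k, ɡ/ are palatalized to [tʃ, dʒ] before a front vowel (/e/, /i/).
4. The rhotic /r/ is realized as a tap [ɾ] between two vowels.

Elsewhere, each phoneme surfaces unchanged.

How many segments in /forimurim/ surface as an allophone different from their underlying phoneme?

Segments that undergo a rule: /r/ → [ɾ] (rule 4); /i/ → [ĩ] (rule 2); /r/ → [ɾ] (rule 4); /i/ → [ĩ] (rule 2).
All other segments surface unchanged.

4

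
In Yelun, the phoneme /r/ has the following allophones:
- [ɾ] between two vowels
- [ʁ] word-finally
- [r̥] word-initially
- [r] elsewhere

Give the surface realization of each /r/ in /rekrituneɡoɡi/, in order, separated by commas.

Occurrence 1 (position 1): word-initially → [r̥].
Occurrence 2 (position 4): no conditioning environment matches → elsewhere allophone [r].

[r̥], [r]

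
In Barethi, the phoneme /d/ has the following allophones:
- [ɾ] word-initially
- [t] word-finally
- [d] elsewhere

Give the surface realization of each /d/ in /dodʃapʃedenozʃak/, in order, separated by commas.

Occurrence 1 (position 1): word-initially → [ɾ].
Occurrence 2 (position 3): no conditioning environment matches → elsewhere allophone [d].
Occurrence 3 (position 9): no conditioning environment matches → elsewhere allophone [d].

[ɾ], [d], [d]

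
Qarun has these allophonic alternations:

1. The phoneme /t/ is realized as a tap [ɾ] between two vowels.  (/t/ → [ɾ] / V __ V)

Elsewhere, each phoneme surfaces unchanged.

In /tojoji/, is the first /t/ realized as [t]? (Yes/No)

/t/ (word-initial) fails the environment for rule 1, so it stays [t].
The actual realization is [t], which matches [t].

Yes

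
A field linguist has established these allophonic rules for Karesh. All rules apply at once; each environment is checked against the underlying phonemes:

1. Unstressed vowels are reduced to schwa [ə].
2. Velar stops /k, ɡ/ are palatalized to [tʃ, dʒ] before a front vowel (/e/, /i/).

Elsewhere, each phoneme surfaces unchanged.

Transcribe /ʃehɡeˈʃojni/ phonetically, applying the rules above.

[ʃəhdʒəˈʃojnə]

/ʃ/ stays [ʃ].
/e/ — between /ʃ/ and /h/, in an unstressed syllable — surfaces as [ə] (rule 1).
/h/ stays [h].
/ɡ/ — between /h/ and /e/, before a front vowel — surfaces as [dʒ] (rule 2).
/e/ (between /ɡ/ and /ʃ/): in an unstressed syllable, so rule 1 applies → [ə].
/ʃ/ stays [ʃ].
/o/ (between /ʃ/ and /j/): rule 1 targets it, but not in an unstressed syllable → unchanged [o].
/j/ — not in any rule's target class → [j].
/n/ — not in any rule's target class → [n].
Rule 1 applies to /i/ (word-final: in an unstressed syllable) → [ə].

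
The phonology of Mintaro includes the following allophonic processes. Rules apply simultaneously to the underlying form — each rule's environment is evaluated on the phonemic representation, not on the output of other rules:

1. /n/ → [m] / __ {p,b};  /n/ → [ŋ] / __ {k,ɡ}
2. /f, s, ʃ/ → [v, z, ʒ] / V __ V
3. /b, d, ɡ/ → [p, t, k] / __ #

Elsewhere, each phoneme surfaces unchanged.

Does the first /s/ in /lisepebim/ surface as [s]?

/s/ (between /i/ and /e/) occurs between two vowels → [z] by rule 2.
The actual realization is [z], not [s].

No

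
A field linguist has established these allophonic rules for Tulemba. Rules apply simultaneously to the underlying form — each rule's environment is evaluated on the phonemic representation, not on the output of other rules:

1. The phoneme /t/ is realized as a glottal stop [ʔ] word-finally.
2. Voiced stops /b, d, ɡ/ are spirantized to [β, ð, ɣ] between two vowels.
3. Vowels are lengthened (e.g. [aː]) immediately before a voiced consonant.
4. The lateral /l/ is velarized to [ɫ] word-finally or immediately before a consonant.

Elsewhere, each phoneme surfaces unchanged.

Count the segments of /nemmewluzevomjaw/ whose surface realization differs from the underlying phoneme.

6

Segments that undergo a rule: /e/ → [eː] (rule 3); /e/ → [eː] (rule 3); /u/ → [uː] (rule 3); /e/ → [eː] (rule 3); /o/ → [oː] (rule 3); /a/ → [aː] (rule 3).
All other segments surface unchanged.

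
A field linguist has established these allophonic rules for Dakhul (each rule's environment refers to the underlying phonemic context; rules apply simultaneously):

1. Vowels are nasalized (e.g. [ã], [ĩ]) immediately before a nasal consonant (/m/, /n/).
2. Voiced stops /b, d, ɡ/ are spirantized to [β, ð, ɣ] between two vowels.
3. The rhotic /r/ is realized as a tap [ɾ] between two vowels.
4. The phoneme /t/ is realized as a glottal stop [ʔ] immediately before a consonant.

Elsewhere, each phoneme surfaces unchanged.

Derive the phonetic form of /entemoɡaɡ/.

/e/ meets the environment for rule 1 (before a nasal consonant) → [ẽ].
/n/ (between /e/ and /t/): no rule targets it → [n].
/t/ (between /n/ and /e/) is in the target of rule 4 but the environment (immediately before a consonant) is not met → [t].
/e/ meets the environment for rule 1 (before a nasal consonant) → [ẽ].
/m/ (between /e/ and /o/): no rule targets it → [m].
/o/ — between /m/ and /ɡ/; rule 1 does not apply here → [o].
/ɡ/ (between /o/ and /a/) occurs between two vowels → [ɣ] by rule 2.
/a/ (between /ɡ/ and /ɡ/) is in the target of rule 1 but the environment (before a nasal consonant) is not met → [a].
/ɡ/ (word-final) fails the environment for rule 2, so it stays [ɡ].

[ẽntẽmoɣaɡ]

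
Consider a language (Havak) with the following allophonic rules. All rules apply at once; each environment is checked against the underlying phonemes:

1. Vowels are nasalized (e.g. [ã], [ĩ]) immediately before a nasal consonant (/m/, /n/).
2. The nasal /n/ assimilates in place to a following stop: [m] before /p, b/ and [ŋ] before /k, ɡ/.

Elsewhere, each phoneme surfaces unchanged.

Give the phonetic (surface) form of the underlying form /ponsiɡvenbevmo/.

/p/ stays [p].
/o/ (between /p/ and /n/) occurs before a nasal consonant → [õ] by rule 1.
/n/ — between /o/ and /s/; rule 2 does not apply here → [n].
/s/ stays [s].
/i/ (between /s/ and /ɡ/) fails the environment for rule 1, so it stays [i].
/ɡ/ — not in any rule's target class → [ɡ].
/v/ — not in any rule's target class → [v].
/e/ meets the environment for rule 1 (before a nasal consonant) → [ẽ].
Rule 2 applies to /n/ (between /e/ and /b/: before a labial or velar stop) → [m].
/b/ — not in any rule's target class → [b].
/e/ — between /b/ and /v/; rule 1 does not apply here → [e].
/v/ (between /e/ and /m/): no rule targets it → [v].
/m/ (between /v/ and /o/): no rule targets it → [m].
/o/ — word-final; rule 1 does not apply here → [o].

[põnsiɡvẽmbevmo]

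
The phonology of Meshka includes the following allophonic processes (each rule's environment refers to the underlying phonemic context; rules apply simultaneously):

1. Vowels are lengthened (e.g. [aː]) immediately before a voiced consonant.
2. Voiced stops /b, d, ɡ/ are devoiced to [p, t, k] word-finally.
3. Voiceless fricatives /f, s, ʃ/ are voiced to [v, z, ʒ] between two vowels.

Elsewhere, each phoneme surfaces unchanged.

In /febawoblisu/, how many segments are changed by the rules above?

4

Segments that undergo a rule: /e/ → [eː] (rule 1); /a/ → [aː] (rule 1); /o/ → [oː] (rule 1); /s/ → [z] (rule 3).
All other segments surface unchanged.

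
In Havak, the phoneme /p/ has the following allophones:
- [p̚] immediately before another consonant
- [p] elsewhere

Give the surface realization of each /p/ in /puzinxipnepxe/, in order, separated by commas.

Occurrence 1 (position 1): no conditioning environment matches → elsewhere allophone [p].
Occurrence 2 (position 8): immediately before another consonant → [p̚].
Occurrence 3 (position 11): immediately before another consonant → [p̚].

[p], [p̚], [p̚]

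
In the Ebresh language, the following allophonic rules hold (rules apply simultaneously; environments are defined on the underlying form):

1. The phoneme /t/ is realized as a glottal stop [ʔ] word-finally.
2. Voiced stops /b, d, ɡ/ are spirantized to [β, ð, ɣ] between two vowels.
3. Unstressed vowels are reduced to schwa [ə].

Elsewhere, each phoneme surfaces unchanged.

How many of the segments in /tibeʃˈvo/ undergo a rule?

3

Segments that undergo a rule: /i/ → [ə] (rule 3); /b/ → [β] (rule 2); /e/ → [ə] (rule 3).
All other segments surface unchanged.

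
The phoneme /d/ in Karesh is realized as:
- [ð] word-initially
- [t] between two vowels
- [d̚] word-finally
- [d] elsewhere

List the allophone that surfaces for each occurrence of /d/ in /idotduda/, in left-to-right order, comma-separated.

Occurrence 1 (position 2): between two vowels → [t].
Occurrence 2 (position 5): no conditioning environment matches → elsewhere allophone [d].
Occurrence 3 (position 7): between two vowels → [t].

[t], [d], [t]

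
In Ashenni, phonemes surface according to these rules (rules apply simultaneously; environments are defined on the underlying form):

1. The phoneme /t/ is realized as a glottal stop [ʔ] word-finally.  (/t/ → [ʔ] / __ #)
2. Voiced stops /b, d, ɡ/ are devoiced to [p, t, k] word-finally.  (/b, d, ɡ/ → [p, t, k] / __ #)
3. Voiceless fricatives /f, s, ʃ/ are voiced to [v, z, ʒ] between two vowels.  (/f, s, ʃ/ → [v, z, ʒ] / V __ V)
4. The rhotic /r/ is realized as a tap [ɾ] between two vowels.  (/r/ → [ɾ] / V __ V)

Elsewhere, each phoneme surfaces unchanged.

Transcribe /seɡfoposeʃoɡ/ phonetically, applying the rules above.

[seɡfopozeʒok]

/s/ (word-initial) fails the environment for rule 3, so it stays [s].
/e/ (between /s/ and /ɡ/) is unaffected → [e].
/ɡ/ (between /e/ and /f/) fails the environment for rule 2, so it stays [ɡ].
/f/ (between /ɡ/ and /o/) is in the target of rule 3 but the environment (between two vowels) is not met → [f].
/o/ stays [o].
/p/ (between /o/ and /o/) is unaffected → [p].
/o/ (between /p/ and /s/) is unaffected → [o].
/s/ (between /o/ and /e/): between two vowels, so rule 3 applies → [z].
/e/ (between /s/ and /ʃ/): no rule targets it → [e].
Rule 3 applies to /ʃ/ (between /e/ and /o/: between two vowels) → [ʒ].
/o/ stays [o].
/ɡ/ — word-final, word-finally — surfaces as [k] (rule 2).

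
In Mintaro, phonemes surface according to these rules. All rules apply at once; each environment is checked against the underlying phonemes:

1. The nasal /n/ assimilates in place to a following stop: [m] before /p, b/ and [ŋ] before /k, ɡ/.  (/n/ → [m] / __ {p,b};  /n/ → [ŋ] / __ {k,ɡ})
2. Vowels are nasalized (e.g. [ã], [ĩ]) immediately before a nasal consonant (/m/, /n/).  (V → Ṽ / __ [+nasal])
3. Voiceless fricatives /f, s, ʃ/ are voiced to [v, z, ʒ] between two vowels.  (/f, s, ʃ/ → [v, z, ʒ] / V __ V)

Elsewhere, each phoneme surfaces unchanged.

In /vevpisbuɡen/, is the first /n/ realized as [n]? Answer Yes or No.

/n/ — word-final; rule 1 does not apply here → [n].
The actual realization is [n], which matches [n].

Yes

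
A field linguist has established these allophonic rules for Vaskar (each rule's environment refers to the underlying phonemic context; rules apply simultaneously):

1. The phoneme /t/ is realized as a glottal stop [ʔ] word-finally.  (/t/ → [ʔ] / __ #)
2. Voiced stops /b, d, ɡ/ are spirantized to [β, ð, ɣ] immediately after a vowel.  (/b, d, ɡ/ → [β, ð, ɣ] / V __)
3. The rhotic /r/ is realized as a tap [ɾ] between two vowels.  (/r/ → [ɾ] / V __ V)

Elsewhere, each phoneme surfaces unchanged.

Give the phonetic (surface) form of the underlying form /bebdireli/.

/b/ (word-initial) fails the environment for rule 2, so it stays [b].
/b/ (between /e/ and /d/): immediately after a vowel, so rule 2 applies → [β].
/d/ (between /b/ and /i/): rule 2 targets it, but not immediately after a vowel → unchanged [d].
/r/ meets the environment for rule 3 (between two vowels) → [ɾ].

[beβdiɾeli]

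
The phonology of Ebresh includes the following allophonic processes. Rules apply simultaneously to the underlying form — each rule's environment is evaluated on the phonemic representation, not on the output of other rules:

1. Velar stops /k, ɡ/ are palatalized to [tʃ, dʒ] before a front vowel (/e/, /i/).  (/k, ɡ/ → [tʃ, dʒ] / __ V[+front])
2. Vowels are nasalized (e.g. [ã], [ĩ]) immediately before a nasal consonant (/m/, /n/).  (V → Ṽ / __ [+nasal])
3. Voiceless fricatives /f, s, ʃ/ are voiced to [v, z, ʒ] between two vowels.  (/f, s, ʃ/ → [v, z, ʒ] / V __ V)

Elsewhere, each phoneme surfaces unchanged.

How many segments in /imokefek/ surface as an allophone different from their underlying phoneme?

3

Segments that undergo a rule: /i/ → [ĩ] (rule 2); /k/ → [tʃ] (rule 1); /f/ → [v] (rule 3).
All other segments surface unchanged.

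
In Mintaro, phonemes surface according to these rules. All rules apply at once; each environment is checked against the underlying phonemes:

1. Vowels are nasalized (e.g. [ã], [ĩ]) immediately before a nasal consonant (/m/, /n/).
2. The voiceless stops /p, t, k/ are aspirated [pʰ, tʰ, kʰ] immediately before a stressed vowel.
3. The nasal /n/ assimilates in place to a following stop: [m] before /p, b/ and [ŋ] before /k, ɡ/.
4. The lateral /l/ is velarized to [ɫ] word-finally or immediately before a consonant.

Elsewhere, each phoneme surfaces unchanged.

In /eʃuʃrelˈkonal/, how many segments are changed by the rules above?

Segments that undergo a rule: /l/ → [ɫ] (rule 4); /k/ → [kʰ] (rule 2); /o/ → [õ] (rule 1); /l/ → [ɫ] (rule 4).
All other segments surface unchanged.

4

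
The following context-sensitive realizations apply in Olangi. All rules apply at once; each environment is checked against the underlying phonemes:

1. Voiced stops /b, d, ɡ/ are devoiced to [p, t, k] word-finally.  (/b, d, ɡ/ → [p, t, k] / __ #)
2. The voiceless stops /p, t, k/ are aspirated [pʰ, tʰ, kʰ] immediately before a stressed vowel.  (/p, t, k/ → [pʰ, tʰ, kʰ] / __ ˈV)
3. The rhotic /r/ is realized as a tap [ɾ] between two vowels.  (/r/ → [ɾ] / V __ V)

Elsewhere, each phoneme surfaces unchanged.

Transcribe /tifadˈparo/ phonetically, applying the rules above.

/t/ (word-initial): rule 2 targets it, but not immediately before a stressed vowel → unchanged [t].
/i/ — not in any rule's target class → [i].
/f/ stays [f].
/a/ stays [a].
/d/ (between /a/ and /p/) is in the target of rule 1 but the environment (word-finally) is not met → [d].
/p/ — between /d/ and /a/, immediately before a stressed vowel — surfaces as [pʰ] (rule 2).
/a/ (between /p/ and /r/) is unaffected → [a].
/r/ meets the environment for rule 3 (between two vowels) → [ɾ].
/o/ (word-final): no rule targets it → [o].

[tifadˈpʰaɾo]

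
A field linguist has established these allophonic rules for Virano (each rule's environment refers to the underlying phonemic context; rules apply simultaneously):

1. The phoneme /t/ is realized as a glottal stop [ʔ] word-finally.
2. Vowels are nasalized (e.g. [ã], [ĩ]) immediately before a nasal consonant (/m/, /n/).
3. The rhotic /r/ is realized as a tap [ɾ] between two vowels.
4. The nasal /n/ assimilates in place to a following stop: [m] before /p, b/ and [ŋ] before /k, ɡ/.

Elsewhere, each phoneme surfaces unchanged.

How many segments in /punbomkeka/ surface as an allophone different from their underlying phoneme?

Segments that undergo a rule: /u/ → [ũ] (rule 2); /n/ → [m] (rule 4); /o/ → [õ] (rule 2).
All other segments surface unchanged.

3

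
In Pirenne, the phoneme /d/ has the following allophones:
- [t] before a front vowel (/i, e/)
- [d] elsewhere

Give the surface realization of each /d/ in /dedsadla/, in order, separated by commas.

[t], [d], [d]

Occurrence 1 (position 1): before a front vowel (/i, e/) → [t].
Occurrence 2 (position 3): no conditioning environment matches → elsewhere allophone [d].
Occurrence 3 (position 6): no conditioning environment matches → elsewhere allophone [d].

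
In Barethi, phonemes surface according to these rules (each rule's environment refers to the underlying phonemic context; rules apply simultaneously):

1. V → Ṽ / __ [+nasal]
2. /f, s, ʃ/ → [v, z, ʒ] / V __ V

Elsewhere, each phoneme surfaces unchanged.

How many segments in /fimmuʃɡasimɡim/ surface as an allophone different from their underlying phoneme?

Segments that undergo a rule: /i/ → [ĩ] (rule 1); /s/ → [z] (rule 2); /i/ → [ĩ] (rule 1); /i/ → [ĩ] (rule 1).
All other segments surface unchanged.

4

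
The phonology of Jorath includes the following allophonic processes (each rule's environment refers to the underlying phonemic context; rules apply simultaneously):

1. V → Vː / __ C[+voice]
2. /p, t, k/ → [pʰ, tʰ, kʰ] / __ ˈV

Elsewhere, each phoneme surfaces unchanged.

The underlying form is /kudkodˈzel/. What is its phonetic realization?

[kuːdkoːdˈzeːl]

/k/ (word-initial) is in the target of rule 2 but the environment (immediately before a stressed vowel) is not met → [k].
Rule 1 applies to /u/ (between /k/ and /d/: before a voiced consonant) → [uː].
/d/ (between /u/ and /k/): no rule targets it → [d].
/k/ (between /d/ and /o/) fails the environment for rule 2, so it stays [k].
Rule 1 applies to /o/ (between /k/ and /d/: before a voiced consonant) → [oː].
/d/ (between /o/ and /z/) is unaffected → [d].
/z/ (between /d/ and /e/): no rule targets it → [z].
/e/ — between /z/ and /l/, before a voiced consonant — surfaces as [eː] (rule 1).
/l/ (word-final) is unaffected → [l].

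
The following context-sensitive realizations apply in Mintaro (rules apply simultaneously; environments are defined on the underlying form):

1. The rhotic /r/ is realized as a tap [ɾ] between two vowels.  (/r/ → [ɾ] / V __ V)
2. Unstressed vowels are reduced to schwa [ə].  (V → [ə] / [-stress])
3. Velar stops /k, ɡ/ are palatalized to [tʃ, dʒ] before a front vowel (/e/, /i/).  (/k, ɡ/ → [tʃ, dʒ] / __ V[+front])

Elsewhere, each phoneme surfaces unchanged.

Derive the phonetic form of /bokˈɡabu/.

/b/ stays [b].
/o/ — between /b/ and /k/, in an unstressed syllable — surfaces as [ə] (rule 2).
/k/ (between /o/ and /ɡ/) fails the environment for rule 3, so it stays [k].
/ɡ/ — between /k/ and /a/; rule 3 does not apply here → [ɡ].
/a/ (between /ɡ/ and /b/) is in the target of rule 2 but the environment (in an unstressed syllable) is not met → [a].
/b/ — not in any rule's target class → [b].
Rule 2 applies to /u/ (word-final: in an unstressed syllable) → [ə].

[bəkˈɡabə]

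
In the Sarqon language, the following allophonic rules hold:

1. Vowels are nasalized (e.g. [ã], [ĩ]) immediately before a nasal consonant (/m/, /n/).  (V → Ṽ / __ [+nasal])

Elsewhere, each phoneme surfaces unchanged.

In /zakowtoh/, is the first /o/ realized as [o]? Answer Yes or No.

/o/ (between /k/ and /w/) fails the environment for rule 1, so it stays [o].
The actual realization is [o], which matches [o].

Yes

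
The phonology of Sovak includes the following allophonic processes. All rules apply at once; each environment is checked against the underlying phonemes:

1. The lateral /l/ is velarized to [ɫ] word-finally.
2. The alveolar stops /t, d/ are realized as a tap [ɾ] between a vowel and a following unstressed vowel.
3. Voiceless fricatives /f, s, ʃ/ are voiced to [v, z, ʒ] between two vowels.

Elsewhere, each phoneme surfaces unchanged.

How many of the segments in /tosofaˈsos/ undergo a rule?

3

Segments that undergo a rule: /s/ → [z] (rule 3); /f/ → [v] (rule 3); /s/ → [z] (rule 3).
All other segments surface unchanged.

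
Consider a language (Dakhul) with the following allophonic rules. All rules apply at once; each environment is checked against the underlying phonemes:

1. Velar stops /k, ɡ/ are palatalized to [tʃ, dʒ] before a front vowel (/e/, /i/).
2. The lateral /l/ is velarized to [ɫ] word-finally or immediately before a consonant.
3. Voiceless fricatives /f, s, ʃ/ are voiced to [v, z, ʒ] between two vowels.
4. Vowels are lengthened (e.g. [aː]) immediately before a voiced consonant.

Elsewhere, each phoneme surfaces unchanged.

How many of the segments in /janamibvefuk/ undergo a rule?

4

Segments that undergo a rule: /a/ → [aː] (rule 4); /a/ → [aː] (rule 4); /i/ → [iː] (rule 4); /f/ → [v] (rule 3).
All other segments surface unchanged.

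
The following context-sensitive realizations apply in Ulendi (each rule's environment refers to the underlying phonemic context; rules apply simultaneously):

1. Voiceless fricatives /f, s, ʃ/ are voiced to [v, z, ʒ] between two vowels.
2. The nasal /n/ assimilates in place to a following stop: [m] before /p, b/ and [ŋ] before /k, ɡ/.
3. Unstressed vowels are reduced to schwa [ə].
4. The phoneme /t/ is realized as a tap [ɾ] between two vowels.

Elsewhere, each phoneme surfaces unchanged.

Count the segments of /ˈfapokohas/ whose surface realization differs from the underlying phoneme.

Segments that undergo a rule: /o/ → [ə] (rule 3); /o/ → [ə] (rule 3); /a/ → [ə] (rule 3).
All other segments surface unchanged.

3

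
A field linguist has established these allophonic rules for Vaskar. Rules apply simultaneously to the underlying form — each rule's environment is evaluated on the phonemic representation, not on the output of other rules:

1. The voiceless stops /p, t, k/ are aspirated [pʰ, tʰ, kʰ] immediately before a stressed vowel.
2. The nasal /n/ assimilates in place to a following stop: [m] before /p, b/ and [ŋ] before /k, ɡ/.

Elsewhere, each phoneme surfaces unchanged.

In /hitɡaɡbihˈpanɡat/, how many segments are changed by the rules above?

Segments that undergo a rule: /p/ → [pʰ] (rule 1); /n/ → [ŋ] (rule 2).
All other segments surface unchanged.

2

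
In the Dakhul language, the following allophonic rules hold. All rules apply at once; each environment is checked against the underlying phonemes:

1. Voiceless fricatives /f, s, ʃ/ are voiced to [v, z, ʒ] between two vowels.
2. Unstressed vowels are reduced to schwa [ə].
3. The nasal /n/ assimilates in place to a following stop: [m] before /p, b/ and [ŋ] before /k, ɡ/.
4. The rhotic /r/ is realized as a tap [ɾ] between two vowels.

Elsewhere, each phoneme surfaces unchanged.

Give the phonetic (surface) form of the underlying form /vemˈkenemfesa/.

/e/ meets the environment for rule 2 (in an unstressed syllable) → [ə].
/e/ — between /k/ and /n/; rule 2 does not apply here → [e].
/n/ (between /e/ and /e/): rule 3 targets it, but not before a labial or velar stop → unchanged [n].
/e/ meets the environment for rule 2 (in an unstressed syllable) → [ə].
/f/ — between /m/ and /e/; rule 1 does not apply here → [f].
/e/ meets the environment for rule 2 (in an unstressed syllable) → [ə].
/s/ — between /e/ and /a/, between two vowels — surfaces as [z] (rule 1).
Rule 2 applies to /a/ (word-final: in an unstressed syllable) → [ə].

[vəmˈkenəmfəzə]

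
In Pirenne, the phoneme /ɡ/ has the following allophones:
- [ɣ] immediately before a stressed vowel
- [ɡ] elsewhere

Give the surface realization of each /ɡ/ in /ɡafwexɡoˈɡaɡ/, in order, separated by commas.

Occurrence 1 (position 1): no conditioning environment matches → elsewhere allophone [ɡ].
Occurrence 2 (position 7): no conditioning environment matches → elsewhere allophone [ɡ].
Occurrence 3 (position 9): immediately before a stressed vowel → [ɣ].
Occurrence 4 (position 11): no conditioning environment matches → elsewhere allophone [ɡ].

[ɡ], [ɡ], [ɣ], [ɡ]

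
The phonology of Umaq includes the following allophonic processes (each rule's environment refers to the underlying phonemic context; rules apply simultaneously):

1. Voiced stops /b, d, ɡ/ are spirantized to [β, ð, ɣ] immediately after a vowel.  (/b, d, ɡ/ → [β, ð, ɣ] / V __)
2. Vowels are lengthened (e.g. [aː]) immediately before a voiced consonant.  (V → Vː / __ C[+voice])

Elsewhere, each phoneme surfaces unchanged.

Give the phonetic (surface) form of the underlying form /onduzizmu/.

[oːnduːziːzmu]

/o/ meets the environment for rule 2 (before a voiced consonant) → [oː].
/n/ (between /o/ and /d/) is unaffected → [n].
/d/ (between /n/ and /u/) fails the environment for rule 1, so it stays [d].
/u/ (between /d/ and /z/) occurs before a voiced consonant → [uː] by rule 2.
/z/ stays [z].
/i/ (between /z/ and /z/): before a voiced consonant, so rule 2 applies → [iː].
/z/ (between /i/ and /m/) is unaffected → [z].
/m/ (between /z/ and /u/) is unaffected → [m].
/u/ (word-final) fails the environment for rule 2, so it stays [u].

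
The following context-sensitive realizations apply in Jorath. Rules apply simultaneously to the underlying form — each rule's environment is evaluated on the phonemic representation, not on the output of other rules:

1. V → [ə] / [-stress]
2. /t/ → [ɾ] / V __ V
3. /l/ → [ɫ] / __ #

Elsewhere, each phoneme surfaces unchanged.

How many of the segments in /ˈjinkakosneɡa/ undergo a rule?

Segments that undergo a rule: /a/ → [ə] (rule 1); /o/ → [ə] (rule 1); /e/ → [ə] (rule 1); /a/ → [ə] (rule 1).
All other segments surface unchanged.

4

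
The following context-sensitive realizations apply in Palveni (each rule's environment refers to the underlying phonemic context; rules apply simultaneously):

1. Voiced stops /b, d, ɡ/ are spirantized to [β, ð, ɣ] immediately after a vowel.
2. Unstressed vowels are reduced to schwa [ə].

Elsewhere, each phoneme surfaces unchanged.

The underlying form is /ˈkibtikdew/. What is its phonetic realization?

[ˈkiβtəkdəw]

/i/ (between /k/ and /b/) is in the target of rule 2 but the environment (in an unstressed syllable) is not met → [i].
/b/ — between /i/ and /t/, immediately after a vowel — surfaces as [β] (rule 1).
Rule 2 applies to /i/ (between /t/ and /k/: in an unstressed syllable) → [ə].
/d/ — between /k/ and /e/; rule 1 does not apply here → [d].
Rule 2 applies to /e/ (between /d/ and /w/: in an unstressed syllable) → [ə].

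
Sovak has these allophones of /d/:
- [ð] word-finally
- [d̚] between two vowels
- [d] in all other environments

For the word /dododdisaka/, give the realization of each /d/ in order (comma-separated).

[d], [d̚], [d], [d]

Occurrence 1 (position 1): no conditioning environment matches → elsewhere allophone [d].
Occurrence 2 (position 3): between two vowels → [d̚].
Occurrence 3 (position 5): no conditioning environment matches → elsewhere allophone [d].
Occurrence 4 (position 6): no conditioning environment matches → elsewhere allophone [d].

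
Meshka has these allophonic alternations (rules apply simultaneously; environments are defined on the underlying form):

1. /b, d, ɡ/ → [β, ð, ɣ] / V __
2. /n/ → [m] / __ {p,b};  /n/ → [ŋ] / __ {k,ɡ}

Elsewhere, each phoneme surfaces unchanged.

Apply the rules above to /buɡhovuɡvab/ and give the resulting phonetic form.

/b/ (word-initial): rule 1 targets it, but not immediately after a vowel → unchanged [b].
/ɡ/ meets the environment for rule 1 (immediately after a vowel) → [ɣ].
/ɡ/ meets the environment for rule 1 (immediately after a vowel) → [ɣ].
Rule 1 applies to /b/ (word-final: immediately after a vowel) → [β].

[buɣhovuɣvaβ]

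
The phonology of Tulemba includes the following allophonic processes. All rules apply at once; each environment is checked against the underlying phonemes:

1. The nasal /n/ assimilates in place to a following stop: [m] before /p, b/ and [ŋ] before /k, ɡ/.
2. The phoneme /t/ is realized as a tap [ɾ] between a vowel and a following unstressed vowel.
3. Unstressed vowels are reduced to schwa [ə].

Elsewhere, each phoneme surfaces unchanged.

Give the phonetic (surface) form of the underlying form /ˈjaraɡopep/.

[ˈjarəɡəpəp]

/j/ (word-initial) is unaffected → [j].
/a/ (between /j/ and /r/) is in the target of rule 3 but the environment (in an unstressed syllable) is not met → [a].
/r/ (between /a/ and /a/): no rule targets it → [r].
Rule 3 applies to /a/ (between /r/ and /ɡ/: in an unstressed syllable) → [ə].
/ɡ/ (between /a/ and /o/) is unaffected → [ɡ].
/o/ (between /ɡ/ and /p/) occurs in an unstressed syllable → [ə] by rule 3.
/p/ (between /o/ and /e/) is unaffected → [p].
/e/ (between /p/ and /p/): in an unstressed syllable, so rule 3 applies → [ə].
/p/ (word-final) is unaffected → [p].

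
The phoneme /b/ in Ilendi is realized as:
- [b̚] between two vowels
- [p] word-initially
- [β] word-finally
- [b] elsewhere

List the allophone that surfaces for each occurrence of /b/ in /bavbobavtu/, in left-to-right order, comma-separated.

[p], [b], [b̚]

Occurrence 1 (position 1): word-initially → [p].
Occurrence 2 (position 4): no conditioning environment matches → elsewhere allophone [b].
Occurrence 3 (position 6): between two vowels → [b̚].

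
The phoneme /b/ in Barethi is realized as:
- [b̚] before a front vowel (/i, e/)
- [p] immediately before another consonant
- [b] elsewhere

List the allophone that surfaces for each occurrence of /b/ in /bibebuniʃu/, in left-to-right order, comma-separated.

Occurrence 1 (position 1): before a front vowel (/i, e/) → [b̚].
Occurrence 2 (position 3): before a front vowel (/i, e/) → [b̚].
Occurrence 3 (position 5): no conditioning environment matches → elsewhere allophone [b].

[b̚], [b̚], [b]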